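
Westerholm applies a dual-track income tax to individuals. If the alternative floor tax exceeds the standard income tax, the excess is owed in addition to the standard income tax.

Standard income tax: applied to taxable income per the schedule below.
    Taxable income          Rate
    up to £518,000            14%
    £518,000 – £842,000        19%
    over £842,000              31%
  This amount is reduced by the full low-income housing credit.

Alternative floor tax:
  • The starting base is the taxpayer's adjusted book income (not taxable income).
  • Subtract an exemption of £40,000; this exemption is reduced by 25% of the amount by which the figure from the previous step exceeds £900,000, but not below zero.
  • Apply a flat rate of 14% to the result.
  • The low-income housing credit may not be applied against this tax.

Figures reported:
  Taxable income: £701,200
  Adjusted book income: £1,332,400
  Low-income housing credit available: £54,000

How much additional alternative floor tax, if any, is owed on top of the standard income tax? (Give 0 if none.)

Standard income tax:
  £518,000 × 14% = £72,520
  £183,200 × 19% = £34,808
  → £107,328
  Less low-income housing credit £54,000 → £53,328

Alternative floor tax:
  Base (adjusted book income): £1,332,400
  Exemption: 25% × (£1,332,400 − £900,000) = £108,100 ≥ £40,000, so the exemption is fully phased out
  Base: £1,332,400 − £0 = £1,332,400
  £1,332,400 × 14% = £186,536

Excess of alternative floor tax over standard income tax: £186,536 − £53,328 = £133,208.

£133,208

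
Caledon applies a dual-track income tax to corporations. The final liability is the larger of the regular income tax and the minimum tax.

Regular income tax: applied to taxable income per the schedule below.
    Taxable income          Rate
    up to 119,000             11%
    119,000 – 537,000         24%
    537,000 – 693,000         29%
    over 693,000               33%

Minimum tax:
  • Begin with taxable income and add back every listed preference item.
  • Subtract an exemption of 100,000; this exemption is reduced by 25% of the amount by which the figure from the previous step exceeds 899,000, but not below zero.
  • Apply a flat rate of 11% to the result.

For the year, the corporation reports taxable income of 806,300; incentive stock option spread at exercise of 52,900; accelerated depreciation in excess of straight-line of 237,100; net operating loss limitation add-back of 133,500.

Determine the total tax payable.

Minimum tax:
  Adjusted income: 806,300 + 52,900 + 237,100 + 133,500 = 1,229,800
  Exemption: 100,000 − 25% × (1,229,800 − 899,000) = 100,000 − 82,700 = 17,300
  Base: 1,229,800 − 17,300 = 1,212,500
  1,212,500 × 11% = 133,375

Regular income tax:
  119,000 × 11% = 13,090
  418,000 × 24% = 100,320
  156,000 × 29% = 45,240
  113,300 × 33% = 37,389
  → 196,039

196,039 > 133,375, so the regular income tax governs.

196,039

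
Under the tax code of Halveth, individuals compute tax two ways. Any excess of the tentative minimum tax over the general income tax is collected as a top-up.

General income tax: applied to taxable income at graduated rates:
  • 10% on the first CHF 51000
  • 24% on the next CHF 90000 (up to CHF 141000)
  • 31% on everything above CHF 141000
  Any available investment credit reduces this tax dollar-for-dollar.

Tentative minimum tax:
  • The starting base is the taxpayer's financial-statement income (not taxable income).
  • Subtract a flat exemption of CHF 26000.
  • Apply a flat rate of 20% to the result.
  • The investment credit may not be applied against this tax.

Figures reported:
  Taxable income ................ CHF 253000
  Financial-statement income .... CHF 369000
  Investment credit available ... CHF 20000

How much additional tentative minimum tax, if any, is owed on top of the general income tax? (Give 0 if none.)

CHF 27180

General income tax:
  CHF 51000 × 10% = CHF 5100
  CHF 90000 × 24% = CHF 21600
  CHF 112000 × 31% = CHF 34720
  → CHF 61420
  Less investment credit CHF 20000 → CHF 41420

Tentative minimum tax:
  Base (financial-statement income): CHF 369000
  Less exemption CHF 26000 → base CHF 343000
  CHF 343000 × 20% = CHF 68600

Excess of tentative minimum tax over general income tax: CHF 68600 − CHF 41420 = CHF 27180.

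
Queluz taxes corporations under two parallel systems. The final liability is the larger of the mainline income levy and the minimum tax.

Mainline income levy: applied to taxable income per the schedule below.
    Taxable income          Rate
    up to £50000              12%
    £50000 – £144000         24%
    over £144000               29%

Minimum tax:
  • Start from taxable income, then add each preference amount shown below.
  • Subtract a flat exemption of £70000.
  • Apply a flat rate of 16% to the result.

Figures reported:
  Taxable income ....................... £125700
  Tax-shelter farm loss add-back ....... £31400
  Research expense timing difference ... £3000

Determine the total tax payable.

Mainline income levy:
  £50000 × 12% = £6000
  £75700 × 24% = £18168
  → £24168

Minimum tax:
  Adjusted income: £125700 + £31400 + £3000 = £160100
  Less exemption £70000 → base £90100
  £90100 × 16% = £14416

£24168 > £14416, so the mainline income levy governs.

£24168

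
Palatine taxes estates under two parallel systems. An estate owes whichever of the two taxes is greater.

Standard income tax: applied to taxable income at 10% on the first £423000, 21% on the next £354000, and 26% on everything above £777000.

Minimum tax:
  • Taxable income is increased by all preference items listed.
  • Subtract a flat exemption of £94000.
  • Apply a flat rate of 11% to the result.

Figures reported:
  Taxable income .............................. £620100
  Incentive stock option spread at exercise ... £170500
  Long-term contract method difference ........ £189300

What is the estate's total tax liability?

Standard income tax:
  £423000 × 10% = £42300
  £197100 × 21% = £41391
  → £83691

Minimum tax:
  Adjusted income: £620100 + £170500 + £189300 = £979900
  Less exemption £94000 → base £885900
  £885900 × 11% = £97449

£97449 > £83691, so the minimum tax is the binding amount.

£97449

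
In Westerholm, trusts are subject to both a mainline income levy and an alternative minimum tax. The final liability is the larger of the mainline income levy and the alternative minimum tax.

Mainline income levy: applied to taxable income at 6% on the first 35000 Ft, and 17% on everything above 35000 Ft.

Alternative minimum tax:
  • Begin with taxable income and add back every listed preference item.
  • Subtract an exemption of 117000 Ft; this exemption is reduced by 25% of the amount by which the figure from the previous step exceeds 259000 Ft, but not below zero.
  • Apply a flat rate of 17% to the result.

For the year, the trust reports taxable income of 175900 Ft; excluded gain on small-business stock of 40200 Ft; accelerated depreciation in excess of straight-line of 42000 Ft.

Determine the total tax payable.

Alternative minimum tax:
  Adjusted income: 175900 Ft + 40200 Ft + 42000 Ft = 258100 Ft
  Exemption: 258100 Ft ≤ 259000 Ft, so full 117000 Ft applies
  Base: 258100 Ft − 117000 Ft = 141100 Ft
  141100 Ft × 17% = 23987 Ft

Mainline income levy:
  35000 Ft × 6% = 2100 Ft
  140900 Ft × 17% = 23953 Ft
  → 26053 Ft

26053 Ft > 23987 Ft, so the mainline income levy governs.

26053 Ft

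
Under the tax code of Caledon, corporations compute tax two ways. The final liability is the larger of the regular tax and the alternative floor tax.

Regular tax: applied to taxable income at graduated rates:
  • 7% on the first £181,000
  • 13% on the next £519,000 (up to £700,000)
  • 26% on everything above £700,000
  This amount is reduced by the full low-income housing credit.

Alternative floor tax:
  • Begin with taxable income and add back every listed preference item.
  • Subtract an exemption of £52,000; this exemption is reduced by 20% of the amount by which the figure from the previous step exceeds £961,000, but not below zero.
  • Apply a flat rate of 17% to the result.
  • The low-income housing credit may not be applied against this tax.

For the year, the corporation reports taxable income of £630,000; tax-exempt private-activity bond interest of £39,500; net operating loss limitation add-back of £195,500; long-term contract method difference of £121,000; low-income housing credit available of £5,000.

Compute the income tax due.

Regular tax:
  £181,000 × 7% = £12,670
  £449,000 × 13% = £58,370
  → £71,040
  Less low-income housing credit £5,000 → £66,040

Alternative floor tax:
  Adjusted income: £630,000 + £39,500 + £195,500 + £121,000 = £986,000
  Exemption: £52,000 − 20% × (£986,000 − £961,000) = £52,000 − £5,000 = £47,000
  Base: £986,000 − £47,000 = £939,000
  £939,000 × 17% = £159,630

£159,630 > £66,040, so the alternative floor tax is the binding amount.

£159,630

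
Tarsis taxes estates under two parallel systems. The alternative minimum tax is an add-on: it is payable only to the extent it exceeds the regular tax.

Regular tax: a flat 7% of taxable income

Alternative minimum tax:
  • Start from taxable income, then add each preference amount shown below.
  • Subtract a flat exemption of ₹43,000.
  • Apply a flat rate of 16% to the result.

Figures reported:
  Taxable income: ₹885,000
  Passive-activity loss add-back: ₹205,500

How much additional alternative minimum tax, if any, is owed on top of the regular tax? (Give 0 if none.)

Regular tax:
  ₹885,000 × 7% = ₹61,950

Alternative minimum tax:
  Adjusted income: ₹885,000 + ₹205,500 = ₹1,090,500
  Less exemption ₹43,000 → base ₹1,047,500
  ₹1,047,500 × 16% = ₹167,600

Excess of alternative minimum tax over regular tax: ₹167,600 − ₹61,950 = ₹105,650.

₹105,650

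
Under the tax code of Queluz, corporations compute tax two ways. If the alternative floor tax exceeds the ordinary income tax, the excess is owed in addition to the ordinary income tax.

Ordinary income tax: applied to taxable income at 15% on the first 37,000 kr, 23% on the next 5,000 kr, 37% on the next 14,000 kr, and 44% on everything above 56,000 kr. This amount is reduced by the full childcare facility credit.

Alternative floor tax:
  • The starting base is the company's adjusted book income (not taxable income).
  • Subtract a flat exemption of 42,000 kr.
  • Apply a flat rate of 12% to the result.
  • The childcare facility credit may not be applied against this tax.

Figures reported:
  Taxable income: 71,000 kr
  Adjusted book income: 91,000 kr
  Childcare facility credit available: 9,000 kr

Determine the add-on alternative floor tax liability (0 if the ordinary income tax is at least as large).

0 kr

Ordinary income tax:
  37,000 kr × 15% = 5,550 kr
  5,000 kr × 23% = 1,150 kr
  14,000 kr × 37% = 5,180 kr
  15,000 kr × 44% = 6,600 kr
  → 18,480 kr
  Less childcare facility credit 9,000 kr → 9,480 kr

Alternative floor tax:
  Base (adjusted book income): 91,000 kr
  Less exemption 42,000 kr → base 49,000 kr
  49,000 kr × 12% = 5,880 kr

5,880 kr ≤ 9,480 kr, so no add-on is due.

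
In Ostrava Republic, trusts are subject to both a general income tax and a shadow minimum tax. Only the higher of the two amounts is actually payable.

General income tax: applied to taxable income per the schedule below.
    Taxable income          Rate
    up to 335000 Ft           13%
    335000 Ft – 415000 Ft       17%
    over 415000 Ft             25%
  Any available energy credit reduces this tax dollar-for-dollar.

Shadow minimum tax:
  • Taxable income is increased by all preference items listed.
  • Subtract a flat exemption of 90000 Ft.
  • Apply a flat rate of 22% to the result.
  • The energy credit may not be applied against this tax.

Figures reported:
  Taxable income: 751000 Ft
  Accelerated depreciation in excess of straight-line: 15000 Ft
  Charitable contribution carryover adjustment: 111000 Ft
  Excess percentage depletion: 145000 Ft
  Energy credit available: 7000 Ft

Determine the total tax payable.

205040 Ft

Shadow minimum tax:
  Adjusted income: 751000 Ft + 15000 Ft + 111000 Ft + 145000 Ft = 1022000 Ft
  Less exemption 90000 Ft → base 932000 Ft
  932000 Ft × 22% = 205040 Ft

General income tax:
  335000 Ft × 13% = 43550 Ft
  80000 Ft × 17% = 13600 Ft
  336000 Ft × 25% = 84000 Ft
  → 141150 Ft
  Less energy credit 7000 Ft → 134150 Ft

205040 Ft > 134150 Ft, so the shadow minimum tax is the binding amount.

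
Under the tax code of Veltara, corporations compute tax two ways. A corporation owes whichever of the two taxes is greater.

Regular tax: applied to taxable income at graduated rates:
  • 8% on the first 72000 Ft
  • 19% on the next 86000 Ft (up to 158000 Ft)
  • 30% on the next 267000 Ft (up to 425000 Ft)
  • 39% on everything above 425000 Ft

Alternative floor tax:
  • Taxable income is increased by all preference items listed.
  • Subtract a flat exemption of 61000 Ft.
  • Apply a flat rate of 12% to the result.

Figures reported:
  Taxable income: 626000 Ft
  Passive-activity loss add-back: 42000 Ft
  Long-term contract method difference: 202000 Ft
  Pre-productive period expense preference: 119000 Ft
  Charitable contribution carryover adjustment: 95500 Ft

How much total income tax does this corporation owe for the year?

Regular tax:
  72000 Ft × 8% = 5760 Ft
  86000 Ft × 19% = 16340 Ft
  267000 Ft × 30% = 80100 Ft
  201000 Ft × 39% = 78390 Ft
  → 180590 Ft

Alternative floor tax:
  Adjusted income: 626000 Ft + 42000 Ft + 202000 Ft + 119000 Ft + 95500 Ft = 1084500 Ft
  Less exemption 61000 Ft → base 1023500 Ft
  1023500 Ft × 12% = 122820 Ft

180590 Ft > 122820 Ft, so the regular tax governs.

180590 Ft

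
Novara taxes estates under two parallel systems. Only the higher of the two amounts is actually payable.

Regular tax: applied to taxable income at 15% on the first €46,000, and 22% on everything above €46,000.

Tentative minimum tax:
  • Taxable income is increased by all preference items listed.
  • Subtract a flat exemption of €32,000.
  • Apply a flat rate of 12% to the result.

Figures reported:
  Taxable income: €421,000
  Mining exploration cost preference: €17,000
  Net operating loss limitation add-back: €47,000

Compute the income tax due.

Regular tax:
  €46,000 × 15% = €6,900
  €375,000 × 22% = €82,500
  → €89,400

Tentative minimum tax:
  Adjusted income: €421,000 + €17,000 + €47,000 = €485,000
  Less exemption €32,000 → base €453,000
  €453,000 × 12% = €54,360

€89,400 > €54,360, so the regular tax governs.

€89,400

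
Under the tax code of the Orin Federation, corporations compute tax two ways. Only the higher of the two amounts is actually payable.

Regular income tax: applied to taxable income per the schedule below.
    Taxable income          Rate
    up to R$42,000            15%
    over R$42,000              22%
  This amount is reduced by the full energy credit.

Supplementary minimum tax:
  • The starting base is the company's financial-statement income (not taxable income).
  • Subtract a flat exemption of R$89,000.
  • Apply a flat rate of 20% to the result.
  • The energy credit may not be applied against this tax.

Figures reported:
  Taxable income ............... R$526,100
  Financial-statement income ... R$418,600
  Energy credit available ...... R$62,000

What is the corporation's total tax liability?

R$65,920

Supplementary minimum tax:
  Base (financial-statement income): R$418,600
  Less exemption R$89,000 → base R$329,600
  R$329,600 × 20% = R$65,920

Regular income tax:
  R$42,000 × 15% = R$6,300
  R$484,100 × 22% = R$106,502
  → R$112,802
  Less energy credit R$62,000 → R$50,802

R$65,920 > R$50,802, so the supplementary minimum tax is the binding amount.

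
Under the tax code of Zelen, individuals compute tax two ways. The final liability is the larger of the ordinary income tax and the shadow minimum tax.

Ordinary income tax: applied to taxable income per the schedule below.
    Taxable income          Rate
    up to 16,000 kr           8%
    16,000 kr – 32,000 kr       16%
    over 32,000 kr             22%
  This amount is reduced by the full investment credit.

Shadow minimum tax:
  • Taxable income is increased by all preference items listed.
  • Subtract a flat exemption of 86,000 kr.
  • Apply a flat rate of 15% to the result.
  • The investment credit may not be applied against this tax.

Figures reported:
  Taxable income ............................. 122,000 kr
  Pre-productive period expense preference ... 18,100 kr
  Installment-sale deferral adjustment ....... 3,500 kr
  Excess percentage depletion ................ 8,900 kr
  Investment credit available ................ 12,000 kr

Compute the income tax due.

11,640 kr

Shadow minimum tax:
  Adjusted income: 122,000 kr + 18,100 kr + 3,500 kr + 8,900 kr = 152,500 kr
  Less exemption 86,000 kr → base 66,500 kr
  66,500 kr × 15% = 9,975 kr

Ordinary income tax:
  16,000 kr × 8% = 1,280 kr
  16,000 kr × 16% = 2,560 kr
  90,000 kr × 22% = 19,800 kr
  → 23,640 kr
  Less investment credit 12,000 kr → 11,640 kr

11,640 kr > 9,975 kr, so the ordinary income tax governs.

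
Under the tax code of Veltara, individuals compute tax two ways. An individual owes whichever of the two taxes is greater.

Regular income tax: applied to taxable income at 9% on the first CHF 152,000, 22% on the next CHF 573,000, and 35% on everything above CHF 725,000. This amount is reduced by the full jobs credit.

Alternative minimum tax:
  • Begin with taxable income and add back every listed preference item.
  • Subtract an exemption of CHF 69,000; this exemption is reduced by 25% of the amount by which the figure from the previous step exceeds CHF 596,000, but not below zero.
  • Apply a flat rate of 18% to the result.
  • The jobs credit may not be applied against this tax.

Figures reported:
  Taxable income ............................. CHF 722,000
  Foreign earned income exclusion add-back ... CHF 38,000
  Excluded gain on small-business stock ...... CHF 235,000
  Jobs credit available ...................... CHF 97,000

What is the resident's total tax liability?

CHF 179,100

Regular income tax:
  CHF 152,000 × 9% = CHF 13,680
  CHF 570,000 × 22% = CHF 125,400
  → CHF 139,080
  Less jobs credit CHF 97,000 → CHF 42,080

Alternative minimum tax:
  Adjusted income: CHF 722,000 + CHF 38,000 + CHF 235,000 = CHF 995,000
  Exemption: 25% × (CHF 995,000 − CHF 596,000) = CHF 99,750 ≥ CHF 69,000, so the exemption is fully phased out
  Base: CHF 995,000 − CHF 0 = CHF 995,000
  CHF 995,000 × 18% = CHF 179,100

CHF 179,100 > CHF 42,080, so the alternative minimum tax is the binding amount.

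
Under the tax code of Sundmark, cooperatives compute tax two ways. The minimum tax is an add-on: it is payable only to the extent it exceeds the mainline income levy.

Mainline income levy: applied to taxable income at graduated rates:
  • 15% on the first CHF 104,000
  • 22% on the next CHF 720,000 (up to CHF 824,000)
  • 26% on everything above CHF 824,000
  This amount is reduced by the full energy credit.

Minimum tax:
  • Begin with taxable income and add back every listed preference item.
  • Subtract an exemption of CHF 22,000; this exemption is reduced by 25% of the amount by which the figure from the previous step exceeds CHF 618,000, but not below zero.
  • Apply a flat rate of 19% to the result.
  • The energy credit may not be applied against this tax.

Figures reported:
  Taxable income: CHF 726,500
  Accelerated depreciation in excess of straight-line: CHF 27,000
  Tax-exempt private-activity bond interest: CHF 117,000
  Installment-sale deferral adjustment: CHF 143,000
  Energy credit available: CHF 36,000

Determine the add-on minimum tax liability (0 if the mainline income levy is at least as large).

Mainline income levy:
  CHF 104,000 × 15% = CHF 15,600
  CHF 622,500 × 22% = CHF 136,950
  → CHF 152,550
  Less energy credit CHF 36,000 → CHF 116,550

Minimum tax:
  Adjusted income: CHF 726,500 + CHF 27,000 + CHF 117,000 + CHF 143,000 = CHF 1,013,500
  Exemption: 25% × (CHF 1,013,500 − CHF 618,000) = CHF 98,875 ≥ CHF 22,000, so the exemption is fully phased out
  Base: CHF 1,013,500 − CHF 0 = CHF 1,013,500
  CHF 1,013,500 × 19% = CHF 192,565

Excess of minimum tax over mainline income levy: CHF 192,565 − CHF 116,550 = CHF 76,015.

CHF 76,015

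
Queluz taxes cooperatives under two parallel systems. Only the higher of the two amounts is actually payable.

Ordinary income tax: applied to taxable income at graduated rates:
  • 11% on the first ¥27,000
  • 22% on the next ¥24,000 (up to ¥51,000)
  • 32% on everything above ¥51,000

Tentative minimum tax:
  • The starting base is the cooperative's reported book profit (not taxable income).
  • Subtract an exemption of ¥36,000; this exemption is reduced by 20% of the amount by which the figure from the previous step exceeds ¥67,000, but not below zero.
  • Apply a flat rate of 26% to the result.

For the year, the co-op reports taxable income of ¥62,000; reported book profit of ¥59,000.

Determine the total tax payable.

¥11,770

Ordinary income tax:
  ¥27,000 × 11% = ¥2,970
  ¥24,000 × 22% = ¥5,280
  ¥11,000 × 32% = ¥3,520
  → ¥11,770

Tentative minimum tax:
  Base (reported book profit): ¥59,000
  Exemption: ¥59,000 ≤ ¥67,000, so full ¥36,000 applies
  Base: ¥59,000 − ¥36,000 = ¥23,000
  ¥23,000 × 26% = ¥5,980

¥11,770 > ¥5,980, so the ordinary income tax governs.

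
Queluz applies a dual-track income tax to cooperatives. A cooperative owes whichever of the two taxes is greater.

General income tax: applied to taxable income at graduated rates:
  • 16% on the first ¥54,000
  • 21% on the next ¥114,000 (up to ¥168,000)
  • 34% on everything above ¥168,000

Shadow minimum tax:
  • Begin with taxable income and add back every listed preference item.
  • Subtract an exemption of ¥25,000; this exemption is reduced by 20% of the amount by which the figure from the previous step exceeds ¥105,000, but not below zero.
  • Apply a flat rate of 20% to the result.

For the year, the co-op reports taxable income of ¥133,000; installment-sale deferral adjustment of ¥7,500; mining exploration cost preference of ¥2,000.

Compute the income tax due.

General income tax:
  ¥54,000 × 16% = ¥8,640
  ¥79,000 × 21% = ¥16,590
  → ¥25,230

Shadow minimum tax:
  Adjusted income: ¥133,000 + ¥7,500 + ¥2,000 = ¥142,500
  Exemption: ¥25,000 − 20% × (¥142,500 − ¥105,000) = ¥25,000 − ¥7,500 = ¥17,500
  Base: ¥142,500 − ¥17,500 = ¥125,000
  ¥125,000 × 20% = ¥25,000

¥25,230 > ¥25,000, so the general income tax governs.

¥25,230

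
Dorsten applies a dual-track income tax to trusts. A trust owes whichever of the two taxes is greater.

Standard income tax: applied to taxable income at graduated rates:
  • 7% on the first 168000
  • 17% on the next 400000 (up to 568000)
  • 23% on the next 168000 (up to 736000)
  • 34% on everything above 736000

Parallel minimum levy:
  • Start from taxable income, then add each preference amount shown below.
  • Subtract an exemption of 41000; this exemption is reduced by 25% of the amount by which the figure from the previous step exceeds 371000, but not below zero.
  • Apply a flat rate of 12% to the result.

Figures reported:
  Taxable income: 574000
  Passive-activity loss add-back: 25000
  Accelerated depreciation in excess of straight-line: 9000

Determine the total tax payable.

81140

Parallel minimum levy:
  Adjusted income: 574000 + 25000 + 9000 = 608000
  Exemption: 25% × (608000 − 371000) = 59250 ≥ 41000, so the exemption is fully phased out
  Base: 608000 − 0 = 608000
  608000 × 12% = 72960

Standard income tax:
  168000 × 7% = 11760
  400000 × 17% = 68000
  6000 × 23% = 1380
  → 81140

81140 > 72960, so the standard income tax governs.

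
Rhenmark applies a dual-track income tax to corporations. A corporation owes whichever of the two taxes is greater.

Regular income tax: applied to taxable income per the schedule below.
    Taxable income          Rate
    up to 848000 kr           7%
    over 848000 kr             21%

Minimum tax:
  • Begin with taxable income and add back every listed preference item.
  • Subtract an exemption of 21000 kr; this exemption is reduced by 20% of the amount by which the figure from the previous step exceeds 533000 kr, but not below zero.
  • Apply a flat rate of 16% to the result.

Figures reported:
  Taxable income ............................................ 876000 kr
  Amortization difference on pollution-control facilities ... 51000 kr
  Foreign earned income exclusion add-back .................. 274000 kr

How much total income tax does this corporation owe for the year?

192160 kr

Regular income tax:
  848000 kr × 7% = 59360 kr
  28000 kr × 21% = 5880 kr
  → 65240 kr

Minimum tax:
  Adjusted income: 876000 kr + 51000 kr + 274000 kr = 1201000 kr
  Exemption: 20% × (1201000 kr − 533000 kr) = 133600 kr ≥ 21000 kr, so the exemption is fully phased out
  Base: 1201000 kr − 0 kr = 1201000 kr
  1201000 kr × 16% = 192160 kr

192160 kr > 65240 kr, so the minimum tax is the binding amount.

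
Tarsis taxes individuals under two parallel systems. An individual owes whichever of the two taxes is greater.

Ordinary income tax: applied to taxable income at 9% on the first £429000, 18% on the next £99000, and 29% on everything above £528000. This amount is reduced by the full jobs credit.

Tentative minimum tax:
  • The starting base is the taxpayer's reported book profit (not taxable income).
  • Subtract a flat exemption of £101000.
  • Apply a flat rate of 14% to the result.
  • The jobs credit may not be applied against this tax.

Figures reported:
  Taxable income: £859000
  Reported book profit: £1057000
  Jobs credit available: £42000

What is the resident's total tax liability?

£133840

Ordinary income tax:
  £429000 × 9% = £38610
  £99000 × 18% = £17820
  £331000 × 29% = £95990
  → £152420
  Less jobs credit £42000 → £110420

Tentative minimum tax:
  Base (reported book profit): £1057000
  Less exemption £101000 → base £956000
  £956000 × 14% = £133840

£133840 > £110420, so the tentative minimum tax is the binding amount.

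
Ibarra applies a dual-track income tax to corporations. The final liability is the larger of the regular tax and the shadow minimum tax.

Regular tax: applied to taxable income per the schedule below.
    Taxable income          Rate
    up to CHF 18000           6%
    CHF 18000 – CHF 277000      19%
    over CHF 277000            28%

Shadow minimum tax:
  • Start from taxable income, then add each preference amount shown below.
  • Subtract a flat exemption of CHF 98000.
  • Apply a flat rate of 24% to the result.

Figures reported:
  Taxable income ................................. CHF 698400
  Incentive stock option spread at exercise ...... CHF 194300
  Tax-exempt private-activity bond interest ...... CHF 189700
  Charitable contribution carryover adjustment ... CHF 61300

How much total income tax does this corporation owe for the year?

CHF 250968

Shadow minimum tax:
  Adjusted income: CHF 698400 + CHF 194300 + CHF 189700 + CHF 61300 = CHF 1143700
  Less exemption CHF 98000 → base CHF 1045700
  CHF 1045700 × 24% = CHF 250968

Regular tax:
  CHF 18000 × 6% = CHF 1080
  CHF 259000 × 19% = CHF 49210
  CHF 421400 × 28% = CHF 117992
  → CHF 168282

CHF 250968 > CHF 168282, so the shadow minimum tax is the binding amount.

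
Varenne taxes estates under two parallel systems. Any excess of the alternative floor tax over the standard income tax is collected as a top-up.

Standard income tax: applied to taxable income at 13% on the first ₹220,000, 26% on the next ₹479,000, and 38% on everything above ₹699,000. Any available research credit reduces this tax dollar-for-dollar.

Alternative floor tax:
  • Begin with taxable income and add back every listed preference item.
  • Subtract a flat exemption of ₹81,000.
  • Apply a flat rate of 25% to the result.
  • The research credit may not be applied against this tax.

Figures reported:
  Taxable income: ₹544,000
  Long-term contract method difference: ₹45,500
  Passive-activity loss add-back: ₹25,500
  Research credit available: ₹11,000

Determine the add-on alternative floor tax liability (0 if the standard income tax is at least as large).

Standard income tax:
  ₹220,000 × 13% = ₹28,600
  ₹324,000 × 26% = ₹84,240
  → ₹112,840
  Less research credit ₹11,000 → ₹101,840

Alternative floor tax:
  Adjusted income: ₹544,000 + ₹45,500 + ₹25,500 = ₹615,000
  Less exemption ₹81,000 → base ₹534,000
  ₹534,000 × 25% = ₹133,500

Excess of alternative floor tax over standard income tax: ₹133,500 − ₹101,840 = ₹31,660.

₹31,660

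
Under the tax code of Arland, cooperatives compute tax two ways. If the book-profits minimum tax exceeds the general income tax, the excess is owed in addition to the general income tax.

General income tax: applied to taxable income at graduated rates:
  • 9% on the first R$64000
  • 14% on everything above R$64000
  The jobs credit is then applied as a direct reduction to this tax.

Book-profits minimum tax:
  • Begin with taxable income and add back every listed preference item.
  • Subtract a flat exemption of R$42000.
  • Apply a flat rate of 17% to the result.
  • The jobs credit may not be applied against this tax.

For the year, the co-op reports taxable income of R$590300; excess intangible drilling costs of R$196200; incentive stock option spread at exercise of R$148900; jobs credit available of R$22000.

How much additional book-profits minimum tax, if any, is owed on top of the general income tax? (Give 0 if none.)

Book-profits minimum tax:
  Adjusted income: R$590300 + R$196200 + R$148900 = R$935400
  Less exemption R$42000 → base R$893400
  R$893400 × 17% = R$151878

General income tax:
  R$64000 × 9% = R$5760
  R$526300 × 14% = R$73682
  → R$79442
  Less jobs credit R$22000 → R$57442

Excess of book-profits minimum tax over general income tax: R$151878 − R$57442 = R$94436.

R$94436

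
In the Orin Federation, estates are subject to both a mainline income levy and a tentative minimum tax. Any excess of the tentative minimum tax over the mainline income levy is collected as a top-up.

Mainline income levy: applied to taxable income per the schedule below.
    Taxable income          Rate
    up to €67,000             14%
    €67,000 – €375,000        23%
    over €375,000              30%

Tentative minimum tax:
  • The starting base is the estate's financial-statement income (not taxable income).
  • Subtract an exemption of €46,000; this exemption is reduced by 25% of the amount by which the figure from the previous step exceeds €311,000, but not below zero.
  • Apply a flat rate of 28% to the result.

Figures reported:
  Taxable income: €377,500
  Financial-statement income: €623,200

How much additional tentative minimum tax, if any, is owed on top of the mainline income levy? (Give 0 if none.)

Tentative minimum tax:
  Base (financial-statement income): €623,200
  Exemption: 25% × (€623,200 − €311,000) = €78,050 ≥ €46,000, so the exemption is fully phased out
  Base: €623,200 − €0 = €623,200
  €623,200 × 28% = €174,496

Mainline income levy:
  €67,000 × 14% = €9,380
  €308,000 × 23% = €70,840
  €2,500 × 30% = €750
  → €80,970

Excess of tentative minimum tax over mainline income levy: €174,496 − €80,970 = €93,526.

€93,526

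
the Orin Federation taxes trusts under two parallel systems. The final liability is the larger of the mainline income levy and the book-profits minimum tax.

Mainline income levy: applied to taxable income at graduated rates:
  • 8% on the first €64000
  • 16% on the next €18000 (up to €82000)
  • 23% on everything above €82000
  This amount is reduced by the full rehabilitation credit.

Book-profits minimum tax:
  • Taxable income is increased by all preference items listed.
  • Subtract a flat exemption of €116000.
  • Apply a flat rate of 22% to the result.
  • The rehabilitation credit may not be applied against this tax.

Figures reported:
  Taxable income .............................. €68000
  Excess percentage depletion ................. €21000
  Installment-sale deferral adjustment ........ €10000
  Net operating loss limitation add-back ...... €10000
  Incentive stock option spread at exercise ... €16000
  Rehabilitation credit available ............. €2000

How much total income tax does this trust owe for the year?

€3760

Mainline income levy:
  €64000 × 8% = €5120
  €4000 × 16% = €640
  → €5760
  Less rehabilitation credit €2000 → €3760

Book-profits minimum tax:
  Adjusted income: €68000 + €21000 + €10000 + €10000 + €16000 = €125000
  Less exemption €116000 → base €9000
  €9000 × 22% = €1980

€3760 > €1980, so the mainline income levy governs.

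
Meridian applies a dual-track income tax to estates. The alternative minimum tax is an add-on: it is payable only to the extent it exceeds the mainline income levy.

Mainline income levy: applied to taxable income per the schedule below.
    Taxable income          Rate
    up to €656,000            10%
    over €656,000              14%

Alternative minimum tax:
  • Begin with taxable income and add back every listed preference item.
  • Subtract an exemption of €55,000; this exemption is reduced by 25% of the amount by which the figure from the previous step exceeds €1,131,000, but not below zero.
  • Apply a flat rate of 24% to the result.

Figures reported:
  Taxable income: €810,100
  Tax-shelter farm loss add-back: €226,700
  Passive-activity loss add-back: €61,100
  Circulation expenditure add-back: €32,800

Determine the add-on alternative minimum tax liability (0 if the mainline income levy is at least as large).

€170,994

Mainline income levy:
  €656,000 × 10% = €65,600
  €154,100 × 14% = €21,574
  → €87,174

Alternative minimum tax:
  Adjusted income: €810,100 + €226,700 + €61,100 + €32,800 = €1,130,700
  Exemption: €1,130,700 ≤ €1,131,000, so full €55,000 applies
  Base: €1,130,700 − €55,000 = €1,075,700
  €1,075,700 × 24% = €258,168

Excess of alternative minimum tax over mainline income levy: €258,168 − €87,174 = €170,994.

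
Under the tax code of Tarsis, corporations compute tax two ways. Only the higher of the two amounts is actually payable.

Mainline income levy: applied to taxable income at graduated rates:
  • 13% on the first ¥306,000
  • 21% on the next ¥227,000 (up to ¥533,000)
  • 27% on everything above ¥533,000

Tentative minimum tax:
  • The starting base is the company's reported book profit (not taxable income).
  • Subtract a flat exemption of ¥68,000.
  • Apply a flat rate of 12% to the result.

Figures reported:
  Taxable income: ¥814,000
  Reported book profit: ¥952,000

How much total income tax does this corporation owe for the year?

Tentative minimum tax:
  Base (reported book profit): ¥952,000
  Less exemption ¥68,000 → base ¥884,000
  ¥884,000 × 12% = ¥106,080

Mainline income levy:
  ¥306,000 × 13% = ¥39,780
  ¥227,000 × 21% = ¥47,670
  ¥281,000 × 27% = ¥75,870
  → ¥163,320

¥163,320 > ¥106,080, so the mainline income levy governs.

¥163,320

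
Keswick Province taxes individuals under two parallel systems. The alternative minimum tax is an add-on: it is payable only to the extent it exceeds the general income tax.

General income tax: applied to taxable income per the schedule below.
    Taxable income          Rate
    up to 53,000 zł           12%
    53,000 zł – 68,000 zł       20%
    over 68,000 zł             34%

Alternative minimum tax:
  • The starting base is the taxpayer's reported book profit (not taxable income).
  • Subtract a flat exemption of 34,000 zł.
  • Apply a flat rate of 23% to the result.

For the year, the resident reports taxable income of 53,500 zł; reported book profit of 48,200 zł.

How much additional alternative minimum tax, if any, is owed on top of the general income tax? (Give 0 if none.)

General income tax:
  53,000 zł × 12% = 6,360 zł
  500 zł × 20% = 100 zł
  → 6,460 zł

Alternative minimum tax:
  Base (reported book profit): 48,200 zł
  Less exemption 34,000 zł → base 14,200 zł
  14,200 zł × 23% = 3,266 zł

3,266 zł ≤ 6,460 zł, so no add-on is due.

0 zł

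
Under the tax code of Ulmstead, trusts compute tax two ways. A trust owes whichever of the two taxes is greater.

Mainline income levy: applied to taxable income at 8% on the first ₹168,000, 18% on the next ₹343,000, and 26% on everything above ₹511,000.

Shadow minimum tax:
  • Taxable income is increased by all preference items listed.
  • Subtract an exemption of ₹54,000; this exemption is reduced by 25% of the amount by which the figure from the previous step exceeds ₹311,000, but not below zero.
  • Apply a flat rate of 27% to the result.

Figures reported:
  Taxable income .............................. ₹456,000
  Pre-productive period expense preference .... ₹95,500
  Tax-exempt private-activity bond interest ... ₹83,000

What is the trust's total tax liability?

Mainline income levy:
  ₹168,000 × 8% = ₹13,440
  ₹288,000 × 18% = ₹51,840
  → ₹65,280

Shadow minimum tax:
  Adjusted income: ₹456,000 + ₹95,500 + ₹83,000 = ₹634,500
  Exemption: 25% × (₹634,500 − ₹311,000) = ₹80,875 ≥ ₹54,000, so the exemption is fully phased out
  Base: ₹634,500 − ₹0 = ₹634,500
  ₹634,500 × 27% = ₹171,315

₹171,315 > ₹65,280, so the shadow minimum tax is the binding amount.

₹171,315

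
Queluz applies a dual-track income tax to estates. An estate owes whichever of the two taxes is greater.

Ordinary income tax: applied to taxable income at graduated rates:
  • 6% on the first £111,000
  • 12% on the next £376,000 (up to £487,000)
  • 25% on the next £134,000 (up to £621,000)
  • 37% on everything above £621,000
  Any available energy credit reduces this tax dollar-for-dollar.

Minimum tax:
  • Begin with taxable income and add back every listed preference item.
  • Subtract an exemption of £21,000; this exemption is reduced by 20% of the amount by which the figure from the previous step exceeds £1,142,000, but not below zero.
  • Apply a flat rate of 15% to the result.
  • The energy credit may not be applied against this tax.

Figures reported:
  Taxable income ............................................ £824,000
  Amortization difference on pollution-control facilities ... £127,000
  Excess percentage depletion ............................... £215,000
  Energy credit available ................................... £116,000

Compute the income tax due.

Ordinary income tax:
  £111,000 × 6% = £6,660
  £376,000 × 12% = £45,120
  £134,000 × 25% = £33,500
  £203,000 × 37% = £75,110
  → £160,390
  Less energy credit £116,000 → £44,390

Minimum tax:
  Adjusted income: £824,000 + £127,000 + £215,000 = £1,166,000
  Exemption: £21,000 − 20% × (£1,166,000 − £1,142,000) = £21,000 − £4,800 = £16,200
  Base: £1,166,000 − £16,200 = £1,149,800
  £1,149,800 × 15% = £172,470

£172,470 > £44,390, so the minimum tax is the binding amount.

£172,470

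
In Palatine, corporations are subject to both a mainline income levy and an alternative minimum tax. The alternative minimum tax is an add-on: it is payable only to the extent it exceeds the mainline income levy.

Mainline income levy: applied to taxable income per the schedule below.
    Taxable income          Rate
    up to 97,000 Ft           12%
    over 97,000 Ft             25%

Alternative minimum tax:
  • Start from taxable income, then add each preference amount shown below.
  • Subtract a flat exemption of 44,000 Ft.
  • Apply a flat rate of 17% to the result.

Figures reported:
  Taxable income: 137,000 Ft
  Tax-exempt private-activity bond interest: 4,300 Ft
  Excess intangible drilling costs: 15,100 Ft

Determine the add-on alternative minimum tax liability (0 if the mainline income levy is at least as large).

Alternative minimum tax:
  Adjusted income: 137,000 Ft + 4,300 Ft + 15,100 Ft = 156,400 Ft
  Less exemption 44,000 Ft → base 112,400 Ft
  112,400 Ft × 17% = 19,108 Ft

Mainline income levy:
  97,000 Ft × 12% = 11,640 Ft
  40,000 Ft × 25% = 10,000 Ft
  → 21,640 Ft

19,108 Ft ≤ 21,640 Ft, so no add-on is due.

0 Ft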